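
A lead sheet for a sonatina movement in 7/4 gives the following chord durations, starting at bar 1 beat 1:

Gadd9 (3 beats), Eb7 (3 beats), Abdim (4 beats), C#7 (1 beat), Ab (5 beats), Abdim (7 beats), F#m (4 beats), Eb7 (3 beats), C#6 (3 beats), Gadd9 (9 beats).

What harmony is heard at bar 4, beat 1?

Beat 1 of bar 4 is beat (4−1)×7 + 1 = 22 overall.
Running totals: Gadd9 ends at 3, Eb7 ends at 6, Abdim ends at 10, C#7 ends at 11, Ab ends at 16, Abdim ends at 23.
Beat 22 falls within Abdim.

Abdim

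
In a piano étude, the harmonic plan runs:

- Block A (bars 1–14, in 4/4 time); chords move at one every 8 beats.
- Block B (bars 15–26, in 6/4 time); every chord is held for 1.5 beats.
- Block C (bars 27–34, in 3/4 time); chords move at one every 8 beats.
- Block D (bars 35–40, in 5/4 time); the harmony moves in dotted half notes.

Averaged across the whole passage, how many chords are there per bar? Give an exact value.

1.7 chords per bar

A: 14 bars of 4 beats is 56 beats; at 8 beats each that's 7 chords.
B: 12 bars of 6 beats is 72 beats; at 1.5 beats each that's 48 chords.
C: 8 bars of 3 beats is 24 beats; at 8 beats each that's 3 chords.
D: 6 bars of 5 beats is 30 beats; at 3 beats each that's 10 chords.
Overall: 68 chords over 40 bars → 68/40 = 1.7 chords per bar.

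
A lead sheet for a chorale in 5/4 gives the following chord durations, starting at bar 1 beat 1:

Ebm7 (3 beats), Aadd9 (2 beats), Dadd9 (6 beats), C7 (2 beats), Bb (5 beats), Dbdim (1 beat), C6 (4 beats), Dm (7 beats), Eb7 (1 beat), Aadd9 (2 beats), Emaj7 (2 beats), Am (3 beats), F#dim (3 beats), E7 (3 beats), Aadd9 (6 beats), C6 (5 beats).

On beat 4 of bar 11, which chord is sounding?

Beat 4 of bar 11 is beat (11−1)×5 + 4 = 54 overall.
Running totals: Ebm7 ends at 3, Aadd9 ends at 5, Dadd9 ends at 11, C7 ends at 13, Bb ends at 18, Dbdim ends at 19, C6 ends at 23, Dm ends at 30, Eb7 ends at 31, Aadd9 ends at 33, Emaj7 ends at 35, Am ends at 38, F#dim ends at 41, E7 ends at 44, Aadd9 ends at 50, C6 ends at 55.
Beat 54 falls within C6.

C6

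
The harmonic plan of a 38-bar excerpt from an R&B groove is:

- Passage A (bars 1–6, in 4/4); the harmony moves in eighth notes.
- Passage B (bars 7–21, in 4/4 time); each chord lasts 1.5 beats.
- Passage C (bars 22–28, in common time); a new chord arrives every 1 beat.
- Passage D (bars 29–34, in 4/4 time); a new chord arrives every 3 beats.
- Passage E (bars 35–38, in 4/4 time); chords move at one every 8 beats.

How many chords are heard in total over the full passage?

126 chords

A: 6 bars × 4 beats = 24 beats; 0.5 beats/chord → 48 chords.
B: 15 bars × 4 beats = 60 beats; 1.5 beats/chord → 40 chords.
C: 7 bars × 4 beats = 28 beats; 1 beat/chord → 28 chords.
D: 6 bars × 4 beats = 24 beats; 3 beats/chord → 8 chords.
E: 4 bars × 4 beats = 16 beats; 8 beats/chord → 2 chords.
Total: 48 + 40 + 28 + 8 + 2 = 126.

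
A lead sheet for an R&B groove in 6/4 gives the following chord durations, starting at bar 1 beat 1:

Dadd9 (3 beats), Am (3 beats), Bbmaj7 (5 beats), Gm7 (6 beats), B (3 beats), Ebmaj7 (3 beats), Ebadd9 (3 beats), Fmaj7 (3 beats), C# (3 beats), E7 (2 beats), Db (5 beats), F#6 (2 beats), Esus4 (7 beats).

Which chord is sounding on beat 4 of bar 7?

F#6

Beat 4 of bar 7 is beat (7−1)×6 + 4 = 40 overall.
Running totals: Dadd9 ends at 3, Am ends at 6, Bbmaj7 ends at 11, Gm7 ends at 17, B ends at 20, Ebmaj7 ends at 23, Ebadd9 ends at 26, Fmaj7 ends at 29, C# ends at 32, E7 ends at 34, Db ends at 39, F#6 ends at 41.
Beat 40 falls within F#6.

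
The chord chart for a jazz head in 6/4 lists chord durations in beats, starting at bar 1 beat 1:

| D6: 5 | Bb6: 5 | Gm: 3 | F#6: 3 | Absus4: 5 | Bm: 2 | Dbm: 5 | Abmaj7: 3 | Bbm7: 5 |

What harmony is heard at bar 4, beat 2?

Absus4

Beat 2 of bar 4 is beat (4−1)×6 + 2 = 20 overall.
Running totals: D6 ends at 5, Bb6 ends at 10, Gm ends at 13, F#6 ends at 16, Absus4 ends at 21.
Beat 20 falls within Absus4.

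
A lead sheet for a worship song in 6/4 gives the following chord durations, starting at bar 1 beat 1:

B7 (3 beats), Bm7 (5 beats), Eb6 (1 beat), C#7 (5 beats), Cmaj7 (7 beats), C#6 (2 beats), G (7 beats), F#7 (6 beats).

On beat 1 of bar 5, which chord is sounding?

G

Beat 1 of bar 5 is beat (5−1)×6 + 1 = 25 overall.
Running totals: B7 ends at 3, Bm7 ends at 8, Eb6 ends at 9, C#7 ends at 14, Cmaj7 ends at 21, C#6 ends at 23, G ends at 30.
Beat 25 falls within G.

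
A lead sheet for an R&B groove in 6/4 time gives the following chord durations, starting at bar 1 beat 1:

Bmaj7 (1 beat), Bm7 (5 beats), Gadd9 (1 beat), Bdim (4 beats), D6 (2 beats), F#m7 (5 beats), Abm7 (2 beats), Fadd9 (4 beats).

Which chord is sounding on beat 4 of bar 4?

Beat 4 of bar 4 is beat (4−1)×6 + 4 = 22 overall.
Running totals: Bmaj7 ends at 1, Bm7 ends at 6, Gadd9 ends at 7, Bdim ends at 11, D6 ends at 13, F#m7 ends at 18, Abm7 ends at 20, Fadd9 ends at 24.
Beat 22 falls within Fadd9.

Fadd9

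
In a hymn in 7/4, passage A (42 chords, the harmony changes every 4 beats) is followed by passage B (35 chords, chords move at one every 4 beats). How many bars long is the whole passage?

44 bars

A: 42 × 4 = 168 beats = 24 bars.
B: 35 × 4 = 140 beats = 20 bars.
Total: 24 + 20 = 44 bars.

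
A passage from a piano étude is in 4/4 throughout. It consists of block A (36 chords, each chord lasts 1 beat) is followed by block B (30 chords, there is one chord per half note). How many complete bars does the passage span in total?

24 bars

A: 36 × 1 = 36 beats = 9 bars.
B: 30 × 2 = 60 beats = 15 bars.
Total: 9 + 15 = 24 bars.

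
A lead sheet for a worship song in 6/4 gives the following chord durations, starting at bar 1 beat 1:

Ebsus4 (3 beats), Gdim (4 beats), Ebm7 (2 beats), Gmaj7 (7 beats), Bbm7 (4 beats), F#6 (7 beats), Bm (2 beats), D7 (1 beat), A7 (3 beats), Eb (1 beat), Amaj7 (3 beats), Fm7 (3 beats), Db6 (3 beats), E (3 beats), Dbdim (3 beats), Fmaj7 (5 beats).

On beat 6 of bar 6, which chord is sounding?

Amaj7

Beat 6 of bar 6 is beat (6−1)×6 + 6 = 36 overall.
Running totals: Ebsus4 ends at 3, Gdim ends at 7, Ebm7 ends at 9, Gmaj7 ends at 16, Bbm7 ends at 20, F#6 ends at 27, Bm ends at 29, D7 ends at 30, A7 ends at 33, Eb ends at 34, Amaj7 ends at 37.
Beat 36 falls within Amaj7.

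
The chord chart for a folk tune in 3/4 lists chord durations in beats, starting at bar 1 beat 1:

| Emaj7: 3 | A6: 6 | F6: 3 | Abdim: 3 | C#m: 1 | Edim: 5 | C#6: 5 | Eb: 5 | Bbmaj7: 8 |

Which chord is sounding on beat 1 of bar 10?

Eb

Beat 1 of bar 10 is beat (10−1)×3 + 1 = 28 overall.
Running totals: Emaj7 ends at 3, A6 ends at 9, F6 ends at 12, Abdim ends at 15, C#m ends at 16, Edim ends at 21, C#6 ends at 26, Eb ends at 31.
Beat 28 falls within Eb.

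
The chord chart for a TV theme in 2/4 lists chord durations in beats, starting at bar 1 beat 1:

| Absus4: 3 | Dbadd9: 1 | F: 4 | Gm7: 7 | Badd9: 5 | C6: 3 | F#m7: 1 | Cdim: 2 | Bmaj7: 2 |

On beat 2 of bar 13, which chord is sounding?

Beat 2 of bar 13 is beat (13−1)×2 + 2 = 26 overall.
Running totals: Absus4 ends at 3, Dbadd9 ends at 4, F ends at 8, Gm7 ends at 15, Badd9 ends at 20, C6 ends at 23, F#m7 ends at 24, Cdim ends at 26.
Beat 26 falls within Cdim.

Cdim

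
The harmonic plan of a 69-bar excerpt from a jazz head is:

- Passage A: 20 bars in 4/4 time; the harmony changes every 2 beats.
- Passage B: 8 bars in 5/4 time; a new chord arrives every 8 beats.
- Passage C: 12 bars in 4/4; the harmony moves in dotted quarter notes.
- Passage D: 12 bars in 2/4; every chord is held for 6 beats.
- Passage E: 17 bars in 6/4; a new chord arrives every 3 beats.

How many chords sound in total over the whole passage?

115 chords

A: 20·4 = 80 beats, 80/2 = 40 chords.
B: 8·5 = 40 beats, 40/8 = 5 chords.
C: 12·4 = 48 beats, 48/1.5 = 32 chords.
D: 12·2 = 24 beats, 24/6 = 4 chords.
E: 17·6 = 102 beats, 102/3 = 34 chords.
Total: 40 + 5 + 32 + 4 + 34 = 115.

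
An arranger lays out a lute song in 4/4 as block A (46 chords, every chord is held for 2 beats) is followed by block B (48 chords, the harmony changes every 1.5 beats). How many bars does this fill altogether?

41 bars

A: 46 × 2 = 92 beats = 23 bars.
B: 48 × 1.5 = 72 beats = 18 bars.
Total: 23 + 18 = 41 bars.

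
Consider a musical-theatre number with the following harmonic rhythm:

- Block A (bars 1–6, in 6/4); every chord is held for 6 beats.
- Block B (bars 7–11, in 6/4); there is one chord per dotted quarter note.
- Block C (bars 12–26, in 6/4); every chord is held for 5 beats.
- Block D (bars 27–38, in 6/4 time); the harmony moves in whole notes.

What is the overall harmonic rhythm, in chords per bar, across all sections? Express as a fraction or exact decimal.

A: 6 × 6 = 36 beats ÷ 6 = 6 chords.
B: 5 × 6 = 30 beats ÷ 1.5 = 20 chords.
C: 15 × 6 = 90 beats ÷ 5 = 18 chords.
D: 12 × 6 = 72 beats ÷ 4 = 18 chords.
Overall: 62 chords over 38 bars → 62/38 = 31/19 chords per bar.

31/19 chords per bar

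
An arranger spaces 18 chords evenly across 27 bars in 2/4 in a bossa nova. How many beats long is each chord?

27 bars × 2 beats/bar = 54 beats total.
54 beats ÷ 18 chords = 3 beats per chord.
(That is a dotted half note.)

3 beats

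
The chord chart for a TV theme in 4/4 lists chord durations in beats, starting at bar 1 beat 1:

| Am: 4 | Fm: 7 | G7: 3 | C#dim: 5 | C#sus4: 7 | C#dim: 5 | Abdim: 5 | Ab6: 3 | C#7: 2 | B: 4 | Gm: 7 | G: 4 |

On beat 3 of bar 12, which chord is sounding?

Gm

Beat 3 of bar 12 is beat (12−1)×4 + 3 = 47 overall.
Running totals: Am ends at 4, Fm ends at 11, G7 ends at 14, C#dim ends at 19, C#sus4 ends at 26, C#dim ends at 31, Abdim ends at 36, Ab6 ends at 39, C#7 ends at 41, B ends at 45, Gm ends at 52.
Beat 47 falls within Gm.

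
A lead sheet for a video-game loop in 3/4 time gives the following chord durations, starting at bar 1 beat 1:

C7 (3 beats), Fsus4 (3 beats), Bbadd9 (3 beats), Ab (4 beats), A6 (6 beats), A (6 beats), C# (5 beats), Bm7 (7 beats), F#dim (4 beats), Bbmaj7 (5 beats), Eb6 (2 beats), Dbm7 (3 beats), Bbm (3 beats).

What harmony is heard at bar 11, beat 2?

Bm7

Beat 2 of bar 11 is beat (11−1)×3 + 2 = 32 overall.
Running totals: C7 ends at 3, Fsus4 ends at 6, Bbadd9 ends at 9, Ab ends at 13, A6 ends at 19, A ends at 25, C# ends at 30, Bm7 ends at 37.
Beat 32 falls within Bm7.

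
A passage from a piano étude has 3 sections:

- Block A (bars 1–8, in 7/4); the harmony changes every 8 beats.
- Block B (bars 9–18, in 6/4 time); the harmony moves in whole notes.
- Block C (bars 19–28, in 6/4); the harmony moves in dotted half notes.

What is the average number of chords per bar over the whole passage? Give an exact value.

A: 8 × 7 = 56 beats ÷ 8 = 7 chords.
B: 10 × 6 = 60 beats ÷ 4 = 15 chords.
C: 10 × 6 = 60 beats ÷ 3 = 20 chords.
Overall: 42 chords over 28 bars → 42/28 = 1.5 chords per bar.

1.5 chords per bar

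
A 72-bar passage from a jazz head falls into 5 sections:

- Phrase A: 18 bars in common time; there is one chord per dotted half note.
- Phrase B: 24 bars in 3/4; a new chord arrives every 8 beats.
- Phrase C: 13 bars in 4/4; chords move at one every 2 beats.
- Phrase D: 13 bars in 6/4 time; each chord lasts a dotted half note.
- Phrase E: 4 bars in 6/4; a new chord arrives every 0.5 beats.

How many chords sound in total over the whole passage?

A: 18 bars × 4 beats = 72 beats; 3 beats/chord → 24 chords.
B: 24 bars × 3 beats = 72 beats; 8 beats/chord → 9 chords.
C: 13 bars × 4 beats = 52 beats; 2 beats/chord → 26 chords.
D: 13 bars × 6 beats = 78 beats; 3 beats/chord → 26 chords.
E: 4 bars × 6 beats = 24 beats; 0.5 beats/chord → 48 chords.
Total: 24 + 9 + 26 + 26 + 48 = 133.

133 chords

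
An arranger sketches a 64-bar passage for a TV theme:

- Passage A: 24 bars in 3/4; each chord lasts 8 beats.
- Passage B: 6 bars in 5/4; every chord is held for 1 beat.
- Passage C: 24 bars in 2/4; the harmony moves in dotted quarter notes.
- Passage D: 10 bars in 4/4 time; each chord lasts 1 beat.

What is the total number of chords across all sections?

111 chords

A: 24 bars × 3 beats = 72 beats; 8 beats/chord → 9 chords.
B: 6 bars × 5 beats = 30 beats; 1 beat/chord → 30 chords.
C: 24 bars × 2 beats = 48 beats; 1.5 beats/chord → 32 chords.
D: 10 bars × 4 beats = 40 beats; 1 beat/chord → 40 chords.
Total: 9 + 30 + 32 + 40 = 111.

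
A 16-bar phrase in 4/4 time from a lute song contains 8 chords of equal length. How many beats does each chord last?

8 beats

16 bars × 4 beats/bar = 64 beats total.
64 beats ÷ 8 chords = 8 beats per chord.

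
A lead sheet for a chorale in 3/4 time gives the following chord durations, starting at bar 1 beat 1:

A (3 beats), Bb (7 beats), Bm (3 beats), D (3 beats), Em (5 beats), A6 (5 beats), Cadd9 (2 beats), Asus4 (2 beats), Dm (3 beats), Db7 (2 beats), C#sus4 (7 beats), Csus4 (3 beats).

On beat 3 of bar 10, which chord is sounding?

Asus4

Beat 3 of bar 10 is beat (10−1)×3 + 3 = 30 overall.
Running totals: A ends at 3, Bb ends at 10, Bm ends at 13, D ends at 16, Em ends at 21, A6 ends at 26, Cadd9 ends at 28, Asus4 ends at 30.
Beat 30 falls within Asus4.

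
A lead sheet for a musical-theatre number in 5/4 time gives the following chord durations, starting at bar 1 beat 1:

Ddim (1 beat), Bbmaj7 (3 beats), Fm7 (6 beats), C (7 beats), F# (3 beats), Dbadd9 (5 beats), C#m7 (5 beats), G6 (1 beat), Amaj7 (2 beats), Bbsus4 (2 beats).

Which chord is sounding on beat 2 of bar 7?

Beat 2 of bar 7 is beat (7−1)×5 + 2 = 32 overall.
Running totals: Ddim ends at 1, Bbmaj7 ends at 4, Fm7 ends at 10, C ends at 17, F# ends at 20, Dbadd9 ends at 25, C#m7 ends at 30, G6 ends at 31, Amaj7 ends at 33.
Beat 32 falls within Amaj7.

Amaj7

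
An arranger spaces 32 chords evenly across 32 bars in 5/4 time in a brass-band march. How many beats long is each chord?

5 beats

32 bars × 5 beats/bar = 160 beats total.
160 beats ÷ 32 chords = 5 beats per chord.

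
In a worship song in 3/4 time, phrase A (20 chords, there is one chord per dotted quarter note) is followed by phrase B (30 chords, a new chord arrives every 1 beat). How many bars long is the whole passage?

A: 20 × 1.5 = 30 beats = 10 bars.
B: 30 × 1 = 30 beats = 10 bars.
Total: 10 + 10 = 20 bars.

20 bars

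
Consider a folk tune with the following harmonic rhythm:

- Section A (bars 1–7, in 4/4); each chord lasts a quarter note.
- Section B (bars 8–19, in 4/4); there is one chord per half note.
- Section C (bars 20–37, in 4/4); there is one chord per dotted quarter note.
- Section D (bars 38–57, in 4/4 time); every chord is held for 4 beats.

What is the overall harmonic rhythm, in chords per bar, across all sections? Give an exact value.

40/19 chords per bar

A: 7 bars of 4 beats is 28 beats; at 1 beat each that's 28 chords.
B: 12 bars of 4 beats is 48 beats; at 2 beats each that's 24 chords.
C: 18 bars of 4 beats is 72 beats; at 1.5 beats each that's 48 chords.
D: 20 bars of 4 beats is 80 beats; at 4 beats each that's 20 chords.
Overall: 120 chords over 57 bars → 120/57 = 40/19 chords per bar.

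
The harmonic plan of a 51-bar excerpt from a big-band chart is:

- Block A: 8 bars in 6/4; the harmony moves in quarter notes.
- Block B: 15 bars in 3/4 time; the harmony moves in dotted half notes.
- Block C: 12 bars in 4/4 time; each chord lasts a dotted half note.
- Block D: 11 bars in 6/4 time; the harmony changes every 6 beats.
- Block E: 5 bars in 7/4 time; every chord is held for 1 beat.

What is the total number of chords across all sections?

125 chords

A: 8 bars × 6 beats = 48 beats; 1 beat/chord → 48 chords.
B: 15 bars × 3 beats = 45 beats; 3 beats/chord → 15 chords.
C: 12 bars × 4 beats = 48 beats; 3 beats/chord → 16 chords.
D: 11 bars × 6 beats = 66 beats; 6 beats/chord → 11 chords.
E: 5 bars × 7 beats = 35 beats; 1 beat/chord → 35 chords.
Total: 48 + 15 + 16 + 11 + 35 = 125.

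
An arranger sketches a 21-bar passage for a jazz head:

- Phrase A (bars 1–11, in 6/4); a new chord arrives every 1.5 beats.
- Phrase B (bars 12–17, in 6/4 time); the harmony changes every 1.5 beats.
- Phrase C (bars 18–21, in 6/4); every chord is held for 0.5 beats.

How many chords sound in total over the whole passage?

A: 11 bars × 6 beats = 66 beats; 1.5 beats/chord → 44 chords.
B: 6 bars × 6 beats = 36 beats; 1.5 beats/chord → 24 chords.
C: 4 bars × 6 beats = 24 beats; 0.5 beats/chord → 48 chords.
Total: 44 + 24 + 48 = 116.

116 chords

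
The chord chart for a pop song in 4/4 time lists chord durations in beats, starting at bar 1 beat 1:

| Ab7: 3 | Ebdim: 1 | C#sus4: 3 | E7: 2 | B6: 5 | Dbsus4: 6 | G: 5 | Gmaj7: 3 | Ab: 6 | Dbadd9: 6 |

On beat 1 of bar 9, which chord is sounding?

Beat 1 of bar 9 is beat (9−1)×4 + 1 = 33 overall.
Running totals: Ab7 ends at 3, Ebdim ends at 4, C#sus4 ends at 7, E7 ends at 9, B6 ends at 14, Dbsus4 ends at 20, G ends at 25, Gmaj7 ends at 28, Ab ends at 34.
Beat 33 falls within Ab.

Ab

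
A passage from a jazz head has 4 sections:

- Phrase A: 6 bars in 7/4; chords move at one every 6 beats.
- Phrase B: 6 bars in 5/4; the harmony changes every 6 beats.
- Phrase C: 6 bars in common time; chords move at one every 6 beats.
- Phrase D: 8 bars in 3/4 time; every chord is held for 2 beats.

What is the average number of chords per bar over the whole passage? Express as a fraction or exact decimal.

14/13 chords per bar

A: 6 × 7 = 42 beats ÷ 6 = 7 chords.
B: 6 × 5 = 30 beats ÷ 6 = 5 chords.
C: 6 × 4 = 24 beats ÷ 6 = 4 chords.
D: 8 × 3 = 24 beats ÷ 2 = 12 chords.
Overall: 28 chords over 26 bars → 28/26 = 14/13 chords per bar.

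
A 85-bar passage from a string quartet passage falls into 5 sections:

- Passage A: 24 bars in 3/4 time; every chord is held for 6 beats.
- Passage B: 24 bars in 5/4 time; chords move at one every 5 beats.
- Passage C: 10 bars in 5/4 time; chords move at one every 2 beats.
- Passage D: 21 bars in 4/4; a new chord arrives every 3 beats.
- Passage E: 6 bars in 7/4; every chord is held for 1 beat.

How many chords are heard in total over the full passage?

A has 72 beats and chords last 6 each, so 12 chords.
B has 120 beats and chords last 5 each, so 24 chords.
C has 50 beats and chords last 2 each, so 25 chords.
D has 84 beats and chords last 3 each, so 28 chords.
E has 42 beats and chords last 1 each, so 42 chords.
Total: 12 + 24 + 25 + 28 + 42 = 131.

131 chords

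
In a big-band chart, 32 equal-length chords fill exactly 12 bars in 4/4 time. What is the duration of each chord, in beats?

1.5 beats

12 bars × 4 beats/bar = 48 beats total.
48 beats ÷ 32 chords = 1.5 beats per chord.
(That is a dotted quarter note.)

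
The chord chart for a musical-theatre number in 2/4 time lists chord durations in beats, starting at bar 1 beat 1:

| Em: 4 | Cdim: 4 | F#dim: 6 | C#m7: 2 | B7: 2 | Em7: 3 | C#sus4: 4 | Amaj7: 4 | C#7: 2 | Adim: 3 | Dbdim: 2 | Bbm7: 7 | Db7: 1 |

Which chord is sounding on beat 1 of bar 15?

Amaj7

Beat 1 of bar 15 is beat (15−1)×2 + 1 = 29 overall.
Running totals: Em ends at 4, Cdim ends at 8, F#dim ends at 14, C#m7 ends at 16, B7 ends at 18, Em7 ends at 21, C#sus4 ends at 25, Amaj7 ends at 29.
Beat 29 falls within Amaj7.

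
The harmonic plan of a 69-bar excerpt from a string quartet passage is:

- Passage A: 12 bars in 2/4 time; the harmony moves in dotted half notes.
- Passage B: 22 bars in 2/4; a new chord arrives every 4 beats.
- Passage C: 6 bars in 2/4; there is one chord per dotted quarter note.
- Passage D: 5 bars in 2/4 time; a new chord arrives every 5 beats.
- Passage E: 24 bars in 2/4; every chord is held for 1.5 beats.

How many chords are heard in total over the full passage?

61 chords

A has 24 beats and chords last 3 each, so 8 chords.
B has 44 beats and chords last 4 each, so 11 chords.
C has 12 beats and chords last 1.5 each, so 8 chords.
D has 10 beats and chords last 5 each, so 2 chords.
E has 48 beats and chords last 1.5 each, so 32 chords.
Total: 8 + 11 + 8 + 2 + 32 = 61.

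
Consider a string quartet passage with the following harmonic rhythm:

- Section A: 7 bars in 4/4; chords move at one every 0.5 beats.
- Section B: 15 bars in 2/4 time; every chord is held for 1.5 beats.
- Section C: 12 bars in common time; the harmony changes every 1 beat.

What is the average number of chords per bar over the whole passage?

A: 7 × 4 = 28 beats ÷ 0.5 = 56 chords.
B: 15 × 2 = 30 beats ÷ 1.5 = 20 chords.
C: 12 × 4 = 48 beats ÷ 1 = 48 chords.
Overall: 124 chords over 34 bars → 124/34 = 62/17 chords per bar.

62/17 chords per bar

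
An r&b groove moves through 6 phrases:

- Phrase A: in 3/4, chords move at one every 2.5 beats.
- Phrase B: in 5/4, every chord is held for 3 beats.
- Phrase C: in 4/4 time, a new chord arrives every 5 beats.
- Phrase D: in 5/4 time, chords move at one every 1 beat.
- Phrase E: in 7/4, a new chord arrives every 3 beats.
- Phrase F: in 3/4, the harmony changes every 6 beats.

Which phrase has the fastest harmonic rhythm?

Phrase D

A: 3 beats/bar ÷ 2.5 beats/chord = 1.2 chords/bar.
B: 5 beats/bar ÷ 3 beats/chord = 5/3 chords/bar.
C: 4 beats/bar ÷ 5 beats/chord = 0.8 chords/bar.
D: 5 beats/bar ÷ 1 beat/chord = 5 chords/bar.
E: 7 beats/bar ÷ 3 beats/chord = 7/3 chords/bar.
F: 3 beats/bar ÷ 6 beats/chord = 0.5 chords/bar.
Fastest is D at 5 chords/bar.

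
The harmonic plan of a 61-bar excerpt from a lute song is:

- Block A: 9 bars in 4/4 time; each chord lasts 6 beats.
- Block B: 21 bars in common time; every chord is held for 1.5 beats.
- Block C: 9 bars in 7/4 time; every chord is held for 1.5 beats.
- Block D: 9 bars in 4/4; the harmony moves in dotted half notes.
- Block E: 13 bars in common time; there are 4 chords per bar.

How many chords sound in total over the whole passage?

168 chords

A: 9 bars × 4 beats = 36 beats; 6 beats/chord → 6 chords.
B: 21 bars × 4 beats = 84 beats; 1.5 beats/chord → 56 chords.
C: 9 bars × 7 beats = 63 beats; 1.5 beats/chord → 42 chords.
D: 9 bars × 4 beats = 36 beats; 3 beats/chord → 12 chords.
E: 13 bars × 4 beats = 52 beats; 1 beat/chord → 52 chords.
Total: 6 + 56 + 42 + 12 + 52 = 168.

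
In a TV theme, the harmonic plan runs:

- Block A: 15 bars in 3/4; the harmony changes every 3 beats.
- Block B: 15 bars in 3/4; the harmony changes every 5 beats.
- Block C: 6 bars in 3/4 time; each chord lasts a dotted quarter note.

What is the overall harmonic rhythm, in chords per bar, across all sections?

1 chords per bar

A: 15 × 3 = 45 beats ÷ 3 = 15 chords.
B: 15 × 3 = 45 beats ÷ 5 = 9 chords.
C: 6 × 3 = 18 beats ÷ 1.5 = 12 chords.
Overall: 36 chords over 36 bars → 36/36 = 1 chords per bar.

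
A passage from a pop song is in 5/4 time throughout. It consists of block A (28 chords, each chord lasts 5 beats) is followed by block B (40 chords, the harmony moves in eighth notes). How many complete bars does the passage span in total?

32 bars

A: 28 × 5 = 140 beats = 28 bars.
B: 40 × 0.5 = 20 beats = 4 bars.
Total: 28 + 4 = 32 bars.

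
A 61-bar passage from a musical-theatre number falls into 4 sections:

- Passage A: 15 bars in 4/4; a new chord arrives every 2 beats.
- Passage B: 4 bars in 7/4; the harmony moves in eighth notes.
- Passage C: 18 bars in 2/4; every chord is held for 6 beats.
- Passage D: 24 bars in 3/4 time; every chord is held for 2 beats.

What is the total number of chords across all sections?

128 chords

A has 60 beats and chords last 2 each, so 30 chords.
B has 28 beats and chords last 0.5 each, so 56 chords.
C has 36 beats and chords last 6 each, so 6 chords.
D has 72 beats and chords last 2 each, so 36 chords.
Total: 30 + 56 + 6 + 36 = 128.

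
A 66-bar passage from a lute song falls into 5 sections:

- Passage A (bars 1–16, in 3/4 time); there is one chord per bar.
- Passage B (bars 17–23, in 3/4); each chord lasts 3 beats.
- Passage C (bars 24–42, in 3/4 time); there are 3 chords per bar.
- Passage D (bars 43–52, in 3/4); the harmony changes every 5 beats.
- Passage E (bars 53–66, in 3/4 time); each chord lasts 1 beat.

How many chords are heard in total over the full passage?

128 chords

A: 16·3 = 48 beats, 48/3 = 16 chords.
B: 7·3 = 21 beats, 21/3 = 7 chords.
C: 19·3 = 57 beats, 57/1 = 57 chords.
D: 10·3 = 30 beats, 30/5 = 6 chords.
E: 14·3 = 42 beats, 42/1 = 42 chords.
Total: 16 + 7 + 57 + 6 + 42 = 128.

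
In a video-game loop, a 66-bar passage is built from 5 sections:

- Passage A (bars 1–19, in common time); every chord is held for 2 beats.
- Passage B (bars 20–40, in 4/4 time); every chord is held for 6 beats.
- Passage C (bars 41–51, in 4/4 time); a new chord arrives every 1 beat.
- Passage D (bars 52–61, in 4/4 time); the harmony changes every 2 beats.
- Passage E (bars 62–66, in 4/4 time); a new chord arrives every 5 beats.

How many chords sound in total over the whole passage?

120 chords

A has 76 beats and chords last 2 each, so 38 chords.
B has 84 beats and chords last 6 each, so 14 chords.
C has 44 beats and chords last 1 each, so 44 chords.
D has 40 beats and chords last 2 each, so 20 chords.
E has 20 beats and chords last 5 each, so 4 chords.
Total: 38 + 14 + 44 + 20 + 4 = 120.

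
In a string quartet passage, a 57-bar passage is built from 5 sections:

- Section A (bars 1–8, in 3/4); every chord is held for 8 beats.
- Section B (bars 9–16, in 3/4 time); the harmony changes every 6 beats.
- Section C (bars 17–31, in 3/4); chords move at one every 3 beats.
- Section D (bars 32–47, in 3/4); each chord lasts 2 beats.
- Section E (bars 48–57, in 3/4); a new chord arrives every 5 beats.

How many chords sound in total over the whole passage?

A has 24 beats and chords last 8 each, so 3 chords.
B has 24 beats and chords last 6 each, so 4 chords.
C has 45 beats and chords last 3 each, so 15 chords.
D has 48 beats and chords last 2 each, so 24 chords.
E has 30 beats and chords last 5 each, so 6 chords.
Total: 3 + 4 + 15 + 24 + 6 = 52.

52 chords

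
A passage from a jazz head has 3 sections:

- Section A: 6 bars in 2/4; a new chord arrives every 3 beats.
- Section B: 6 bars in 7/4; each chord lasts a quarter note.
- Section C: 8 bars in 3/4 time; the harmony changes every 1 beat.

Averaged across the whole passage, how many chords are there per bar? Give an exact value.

A: 6 × 2 = 12 beats ÷ 3 = 4 chords.
B: 6 × 7 = 42 beats ÷ 1 = 42 chords.
C: 8 × 3 = 24 beats ÷ 1 = 24 chords.
Overall: 70 chords over 20 bars → 70/20 = 3.5 chords per bar.

3.5 chords per bar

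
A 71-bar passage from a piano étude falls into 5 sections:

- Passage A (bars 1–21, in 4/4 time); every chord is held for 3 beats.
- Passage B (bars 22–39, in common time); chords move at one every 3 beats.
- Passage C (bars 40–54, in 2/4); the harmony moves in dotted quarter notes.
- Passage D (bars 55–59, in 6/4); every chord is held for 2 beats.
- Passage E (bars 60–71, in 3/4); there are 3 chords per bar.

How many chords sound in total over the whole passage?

123 chords

A: 21·4 = 84 beats, 84/3 = 28 chords.
B: 18·4 = 72 beats, 72/3 = 24 chords.
C: 15·2 = 30 beats, 30/1.5 = 20 chords.
D: 5·6 = 30 beats, 30/2 = 15 chords.
E: 12·3 = 36 beats, 36/1 = 36 chords.
Total: 28 + 24 + 20 + 15 + 36 = 123.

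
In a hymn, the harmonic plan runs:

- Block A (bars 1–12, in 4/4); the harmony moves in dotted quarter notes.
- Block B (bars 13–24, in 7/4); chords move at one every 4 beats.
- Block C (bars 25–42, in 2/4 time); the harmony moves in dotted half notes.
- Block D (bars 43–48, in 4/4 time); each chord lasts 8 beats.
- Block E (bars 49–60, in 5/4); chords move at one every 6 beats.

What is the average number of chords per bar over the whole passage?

1.3 chords per bar

A: 12 bars of 4 beats is 48 beats; at 1.5 beats each that's 32 chords.
B: 12 bars of 7 beats is 84 beats; at 4 beats each that's 21 chords.
C: 18 bars of 2 beats is 36 beats; at 3 beats each that's 12 chords.
D: 6 bars of 4 beats is 24 beats; at 8 beats each that's 3 chords.
E: 12 bars of 5 beats is 60 beats; at 6 beats each that's 10 chords.
Overall: 78 chords over 60 bars → 78/60 = 1.3 chords per bar.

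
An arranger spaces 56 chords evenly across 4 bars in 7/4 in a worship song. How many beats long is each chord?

4 bars × 7 beats/bar = 28 beats total.
28 beats ÷ 56 chords = 0.5 beats per chord.
(That is an eighth note.)

0.5 beats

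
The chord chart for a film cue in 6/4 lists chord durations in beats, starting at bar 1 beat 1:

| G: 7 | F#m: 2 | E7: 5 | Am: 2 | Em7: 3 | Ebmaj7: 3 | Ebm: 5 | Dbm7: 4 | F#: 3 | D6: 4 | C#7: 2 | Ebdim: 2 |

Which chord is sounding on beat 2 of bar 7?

D6

Beat 2 of bar 7 is beat (7−1)×6 + 2 = 38 overall.
Running totals: G ends at 7, F#m ends at 9, E7 ends at 14, Am ends at 16, Em7 ends at 19, Ebmaj7 ends at 22, Ebm ends at 27, Dbm7 ends at 31, F# ends at 34, D6 ends at 38.
Beat 38 falls within D6.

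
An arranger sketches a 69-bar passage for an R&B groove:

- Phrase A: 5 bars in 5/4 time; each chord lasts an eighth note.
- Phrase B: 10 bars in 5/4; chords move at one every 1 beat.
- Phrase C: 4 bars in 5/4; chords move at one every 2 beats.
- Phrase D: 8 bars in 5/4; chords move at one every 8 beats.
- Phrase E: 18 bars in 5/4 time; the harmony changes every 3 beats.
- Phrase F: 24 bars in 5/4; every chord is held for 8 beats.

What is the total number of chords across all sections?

160 chords

A: 5 bars × 5 beats = 25 beats; 0.5 beats/chord → 50 chords.
B: 10 bars × 5 beats = 50 beats; 1 beat/chord → 50 chords.
C: 4 bars × 5 beats = 20 beats; 2 beats/chord → 10 chords.
D: 8 bars × 5 beats = 40 beats; 8 beats/chord → 5 chords.
E: 18 bars × 5 beats = 90 beats; 3 beats/chord → 30 chords.
F: 24 bars × 5 beats = 120 beats; 8 beats/chord → 15 chords.
Total: 50 + 50 + 10 + 5 + 30 + 15 = 160.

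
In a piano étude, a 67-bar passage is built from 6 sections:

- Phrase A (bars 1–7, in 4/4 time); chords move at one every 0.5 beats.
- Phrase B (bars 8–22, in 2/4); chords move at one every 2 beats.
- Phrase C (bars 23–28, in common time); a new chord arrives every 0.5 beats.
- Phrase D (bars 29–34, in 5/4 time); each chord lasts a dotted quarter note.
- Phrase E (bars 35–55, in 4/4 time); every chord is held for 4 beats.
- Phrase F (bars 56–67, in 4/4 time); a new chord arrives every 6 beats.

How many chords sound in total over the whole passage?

168 chords

A: 7 bars × 4 beats = 28 beats; 0.5 beats/chord → 56 chords.
B: 15 bars × 2 beats = 30 beats; 2 beats/chord → 15 chords.
C: 6 bars × 4 beats = 24 beats; 0.5 beats/chord → 48 chords.
D: 6 bars × 5 beats = 30 beats; 1.5 beats/chord → 20 chords.
E: 21 bars × 4 beats = 84 beats; 4 beats/chord → 21 chords.
F: 12 bars × 4 beats = 48 beats; 6 beats/chord → 8 chords.
Total: 56 + 15 + 48 + 20 + 21 + 8 = 168.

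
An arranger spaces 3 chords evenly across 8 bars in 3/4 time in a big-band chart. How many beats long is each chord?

8 beats

8 bars × 3 beats/bar = 24 beats total.
24 beats ÷ 3 chords = 8 beats per chord.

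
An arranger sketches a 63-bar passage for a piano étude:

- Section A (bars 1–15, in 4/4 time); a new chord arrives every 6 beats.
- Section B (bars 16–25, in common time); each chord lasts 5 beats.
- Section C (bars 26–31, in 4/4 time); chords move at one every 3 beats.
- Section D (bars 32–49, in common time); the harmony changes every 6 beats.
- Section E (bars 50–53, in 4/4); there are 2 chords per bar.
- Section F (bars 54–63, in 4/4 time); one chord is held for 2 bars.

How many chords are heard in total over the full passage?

51 chords

A has 60 beats and chords last 6 each, so 10 chords.
B has 40 beats and chords last 5 each, so 8 chords.
C has 24 beats and chords last 3 each, so 8 chords.
D has 72 beats and chords last 6 each, so 12 chords.
E has 16 beats and chords last 2 each, so 8 chords.
F has 40 beats and chords last 8 each, so 5 chords.
Total: 10 + 8 + 8 + 12 + 8 + 5 = 51.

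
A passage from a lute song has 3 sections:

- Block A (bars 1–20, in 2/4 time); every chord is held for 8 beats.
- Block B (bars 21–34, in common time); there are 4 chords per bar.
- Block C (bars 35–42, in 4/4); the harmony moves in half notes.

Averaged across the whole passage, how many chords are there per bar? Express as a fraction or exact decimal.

A: 20 bars of 2 beats is 40 beats; at 8 beats each that's 5 chords.
B: 14 bars of 4 beats is 56 beats; at 1 beat each that's 56 chords.
C: 8 bars of 4 beats is 32 beats; at 2 beats each that's 16 chords.
Overall: 77 chords over 42 bars → 77/42 = 11/6 chords per bar.

11/6 chords per bar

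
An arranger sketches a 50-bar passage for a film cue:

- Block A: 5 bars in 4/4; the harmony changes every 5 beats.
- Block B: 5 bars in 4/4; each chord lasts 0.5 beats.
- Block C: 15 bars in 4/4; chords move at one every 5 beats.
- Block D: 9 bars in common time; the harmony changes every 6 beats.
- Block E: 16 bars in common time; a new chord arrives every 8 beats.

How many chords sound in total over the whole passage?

A has 20 beats and chords last 5 each, so 4 chords.
B has 20 beats and chords last 0.5 each, so 40 chords.
C has 60 beats and chords last 5 each, so 12 chords.
D has 36 beats and chords last 6 each, so 6 chords.
E has 64 beats and chords last 8 each, so 8 chords.
Total: 4 + 40 + 12 + 6 + 8 = 70.

70 chords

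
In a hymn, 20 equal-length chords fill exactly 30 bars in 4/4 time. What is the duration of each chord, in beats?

30 bars × 4 beats/bar = 120 beats total.
120 beats ÷ 20 chords = 6 beats per chord.

6 beats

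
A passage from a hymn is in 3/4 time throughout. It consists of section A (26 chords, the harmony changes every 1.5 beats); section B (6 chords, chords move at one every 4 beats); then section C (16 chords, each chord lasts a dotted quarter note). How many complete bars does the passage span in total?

A: 26 × 1.5 = 39 beats = 13 bars.
B: 6 × 4 = 24 beats = 8 bars.
C: 16 × 1.5 = 24 beats = 8 bars.
Total: 13 + 8 + 8 = 29 bars.

29 bars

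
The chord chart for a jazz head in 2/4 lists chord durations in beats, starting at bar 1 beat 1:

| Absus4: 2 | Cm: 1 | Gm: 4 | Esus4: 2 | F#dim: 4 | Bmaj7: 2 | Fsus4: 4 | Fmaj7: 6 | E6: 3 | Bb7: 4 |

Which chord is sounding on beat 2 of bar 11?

Beat 2 of bar 11 is beat (11−1)×2 + 2 = 22 overall.
Running totals: Absus4 ends at 2, Cm ends at 3, Gm ends at 7, Esus4 ends at 9, F#dim ends at 13, Bmaj7 ends at 15, Fsus4 ends at 19, Fmaj7 ends at 25.
Beat 22 falls within Fmaj7.

Fmaj7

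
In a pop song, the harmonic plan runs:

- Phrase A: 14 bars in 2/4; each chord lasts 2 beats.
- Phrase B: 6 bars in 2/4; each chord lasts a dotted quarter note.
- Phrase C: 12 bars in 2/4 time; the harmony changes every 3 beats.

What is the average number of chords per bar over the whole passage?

15/16 chords per bar

A: 14 × 2 = 28 beats ÷ 2 = 14 chords.
B: 6 × 2 = 12 beats ÷ 1.5 = 8 chords.
C: 12 × 2 = 24 beats ÷ 3 = 8 chords.
Overall: 30 chords over 32 bars → 30/32 = 15/16 chords per bar.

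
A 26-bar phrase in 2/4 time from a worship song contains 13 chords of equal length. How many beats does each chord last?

26 bars × 2 beats/bar = 52 beats total.
52 beats ÷ 13 chords = 4 beats per chord.
(That is a whole note.)

4 beats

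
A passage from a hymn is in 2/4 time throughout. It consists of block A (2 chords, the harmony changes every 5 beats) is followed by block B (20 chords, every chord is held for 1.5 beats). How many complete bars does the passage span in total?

A: 2 × 5 = 10 beats = 5 bars.
B: 20 × 1.5 = 30 beats = 15 bars.
Total: 5 + 15 = 20 bars.

20 bars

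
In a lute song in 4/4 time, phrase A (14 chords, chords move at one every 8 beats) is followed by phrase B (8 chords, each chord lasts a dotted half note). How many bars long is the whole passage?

34 bars

A: 14 × 8 = 112 beats = 28 bars.
B: 8 × 3 = 24 beats = 6 bars.
Total: 28 + 6 = 34 bars.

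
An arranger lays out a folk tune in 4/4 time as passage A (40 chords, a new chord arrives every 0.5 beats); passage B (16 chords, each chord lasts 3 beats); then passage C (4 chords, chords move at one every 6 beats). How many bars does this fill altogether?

23 bars

A: 40 × 0.5 = 20 beats = 5 bars.
B: 16 × 3 = 48 beats = 12 bars.
C: 4 × 6 = 24 beats = 6 bars.
Total: 5 + 12 + 6 = 23 bars.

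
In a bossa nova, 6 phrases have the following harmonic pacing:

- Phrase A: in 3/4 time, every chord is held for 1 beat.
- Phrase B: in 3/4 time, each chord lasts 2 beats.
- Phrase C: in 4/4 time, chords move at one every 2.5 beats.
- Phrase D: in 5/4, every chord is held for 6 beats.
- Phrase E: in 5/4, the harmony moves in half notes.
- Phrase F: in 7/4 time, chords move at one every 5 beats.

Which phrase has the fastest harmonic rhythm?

A: 3 beats/bar ÷ 1 beat/chord = 3 chords/bar.
B: 3 beats/bar ÷ 2 beats/chord = 1.5 chords/bar.
C: 4 beats/bar ÷ 2.5 beats/chord = 1.6 chords/bar.
D: 5 beats/bar ÷ 6 beats/chord = 5/6 chords/bar.
E: 5 beats/bar ÷ 2 beats/chord = 2.5 chords/bar.
F: 7 beats/bar ÷ 5 beats/chord = 1.4 chords/bar.
Fastest is A at 3 chords/bar.

Phrase A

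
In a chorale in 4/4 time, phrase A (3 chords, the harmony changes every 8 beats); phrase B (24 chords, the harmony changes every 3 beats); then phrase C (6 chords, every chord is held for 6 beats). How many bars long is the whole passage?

33 bars

A: 3 × 8 = 24 beats = 6 bars.
B: 24 × 3 = 72 beats = 18 bars.
C: 6 × 6 = 36 beats = 9 bars.
Total: 6 + 18 + 9 = 33 bars.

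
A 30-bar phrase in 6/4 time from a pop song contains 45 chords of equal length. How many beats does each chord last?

30 bars × 6 beats/bar = 180 beats total.
180 beats ÷ 45 chords = 4 beats per chord.
(That is a whole note.)

4 beats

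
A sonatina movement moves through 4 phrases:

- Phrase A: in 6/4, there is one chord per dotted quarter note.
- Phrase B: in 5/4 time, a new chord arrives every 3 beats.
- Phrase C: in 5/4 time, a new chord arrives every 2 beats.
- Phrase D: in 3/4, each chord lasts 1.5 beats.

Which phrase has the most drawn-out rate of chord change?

Phrase B

A: 6 beats/bar ÷ 1.5 beats/chord = 4 chords/bar.
B: 5 beats/bar ÷ 3 beats/chord = 5/3 chords/bar.
C: 5 beats/bar ÷ 2 beats/chord = 2.5 chords/bar.
D: 3 beats/bar ÷ 1.5 beats/chord = 2 chords/bar.
Slowest is B at 5/3 chords/bar.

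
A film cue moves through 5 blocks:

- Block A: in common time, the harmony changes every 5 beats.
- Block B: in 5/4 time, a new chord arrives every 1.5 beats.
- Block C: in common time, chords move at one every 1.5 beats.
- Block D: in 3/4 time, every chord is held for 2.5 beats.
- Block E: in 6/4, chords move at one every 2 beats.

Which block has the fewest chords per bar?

A: 4 beats/bar ÷ 5 beats/chord = 0.8 chords/bar.
B: 5 beats/bar ÷ 1.5 beats/chord = 10/3 chords/bar.
C: 4 beats/bar ÷ 1.5 beats/chord = 8/3 chords/bar.
D: 3 beats/bar ÷ 2.5 beats/chord = 1.2 chords/bar.
E: 6 beats/bar ÷ 2 beats/chord = 3 chords/bar.
Slowest is A at 0.8 chords/bar.

Block A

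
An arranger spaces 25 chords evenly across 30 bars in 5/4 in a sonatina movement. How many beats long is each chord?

6 beats

30 bars × 5 beats/bar = 150 beats total.
150 beats ÷ 25 chords = 6 beats per chord.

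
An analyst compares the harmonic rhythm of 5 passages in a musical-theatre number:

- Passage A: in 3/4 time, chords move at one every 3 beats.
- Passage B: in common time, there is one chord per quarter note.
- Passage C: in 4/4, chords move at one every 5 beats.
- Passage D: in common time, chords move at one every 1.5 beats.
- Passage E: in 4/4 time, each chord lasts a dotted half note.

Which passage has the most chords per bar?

Passage B

A: 3/3 = 1 chord/bar.
B: 4/1 = 4 chords/bar.
C: 4/5 = 0.8 chords/bar.
D: 4/1.5 = 8/3 chords/bar.
E: 4/3 = 4/3 chords/bar.
Fastest is B at 4 chords/bar.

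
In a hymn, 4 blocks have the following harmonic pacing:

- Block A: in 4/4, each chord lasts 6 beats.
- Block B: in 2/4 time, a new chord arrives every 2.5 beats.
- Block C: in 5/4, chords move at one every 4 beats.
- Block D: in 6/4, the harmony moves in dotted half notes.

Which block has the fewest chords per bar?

A: each chord is 6 beats in 4/4, so 2/3 per bar.
B: each chord is 2.5 beats in 2/4, so 0.8 per bar.
C: each chord is 4 beats in 5/4, so 1.25 per bar.
D: each chord is 3 beats in 6/4, so 2 per bar.
Slowest is A at 2/3 chords/bar.

Block A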